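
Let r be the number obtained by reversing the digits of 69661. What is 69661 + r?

86357

Reverse of 69661 is 16696.
69661 + 16696 = 86357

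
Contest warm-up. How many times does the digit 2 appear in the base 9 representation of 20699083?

20699083 in base 9 is 42847721.
The digit 2 appears 2 times.

2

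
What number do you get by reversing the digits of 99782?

Reversing 99782 gives 28799.

28799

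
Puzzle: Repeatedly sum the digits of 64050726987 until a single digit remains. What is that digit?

9

6+4+0+5+0+7+2+6+9+8+7 = 54
5+4 = 9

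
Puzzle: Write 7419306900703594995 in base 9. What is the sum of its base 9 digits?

7419306900703594995 in base 9 is 54378077582064212840.
Digit sum: 5+4+3+7+8+0+7+7+5+8+2+0+6+4+2+1+2+8+4+0 = 83.

83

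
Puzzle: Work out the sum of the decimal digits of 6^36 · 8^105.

6^36 · 8^105 = 688483676642404040245784416012590108220559764370301900894274494917619865633955256126772790781883292909879683896969692971008
Sum of its 123 digits: 594.

594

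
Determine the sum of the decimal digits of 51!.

51! = 1551118753287382280224243016469303211063259720016986112000000000000
Sum of its 67 digits: 198.

198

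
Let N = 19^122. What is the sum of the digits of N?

658

19^122 = 1018449070722440184115993083577574128651470103576173508730897351039800959465523332299736641122133773185025345270453519333654712627691502544289045396442629961
Sum of its 157 digits: 658.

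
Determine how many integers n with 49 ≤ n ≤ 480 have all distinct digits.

319

The integers in [49, 480] that have all distinct digits: 49, 50, 51, 52, 53, 54, …, 479, 480.
319 qualify.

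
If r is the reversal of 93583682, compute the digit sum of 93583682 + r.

Reversal of 93583682 is 28638539; 93583682 + 28638539 = 122222221.
Digit sum of 122222221: 1+2+2+2+2+2+2+2+1 = 16.

16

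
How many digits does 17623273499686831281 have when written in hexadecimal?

16

17623273499686831281 in base 16 is F49271E0386384B1, which has 16 digits.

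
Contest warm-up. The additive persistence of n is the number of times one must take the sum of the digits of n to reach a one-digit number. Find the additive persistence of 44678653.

2

44678653 → 43 → 7 (2 steps)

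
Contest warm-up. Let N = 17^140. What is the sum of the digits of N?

775

17^140 = 18316774253714359260286652104797592498875155815140577826476924073024514250498449856229541717239796857646419378217258155071767922120354084555470472992660057764443072350571201
Sum of its 173 digits: 775.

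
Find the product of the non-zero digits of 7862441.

10752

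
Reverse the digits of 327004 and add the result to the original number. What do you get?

727727

Reverse of 327004 is 400723.
327004 + 400723 = 727727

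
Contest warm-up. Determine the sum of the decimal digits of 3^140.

3^140 = 6265787482177970379256224194341930332206694446810665274859598050801
Sum of its 67 digits: 306.

306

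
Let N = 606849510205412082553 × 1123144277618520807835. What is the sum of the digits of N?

606849510205412082553 × 1123144277618520807835 = 681579554762810724232579057270751269202755
Sum of its 42 digits: 187.

187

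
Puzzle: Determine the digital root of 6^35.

The digital root of n equals n mod 9 (or 9 when 9 | n), so we need 6^35 mod 9.
6^35 ≡ 0 (mod 9), so the digital root is 9.

9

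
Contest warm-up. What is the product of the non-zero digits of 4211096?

4×2×1×1×9×6 = 432

432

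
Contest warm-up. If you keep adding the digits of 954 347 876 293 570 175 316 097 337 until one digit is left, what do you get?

5

9+5+4+3+4+7+8+7+6+2+9+3+5+7+0+1+7+5+3+1+6+0+9+7+3+3+7 = 131
1+3+1 = 5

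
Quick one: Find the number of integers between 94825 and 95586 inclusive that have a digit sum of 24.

53

The integers in [94825, 95586] that have a digit sum of 24: 94830, 94902, 94911, 94920, 95019, 95028, …, 95541, 95550.
53 qualify.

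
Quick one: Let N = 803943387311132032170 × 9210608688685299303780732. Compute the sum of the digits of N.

198

803943387311132032170 × 9210608688685299303780732 = 7404807948379003498223539647409269311250148440
Sum of its 46 digits: 198.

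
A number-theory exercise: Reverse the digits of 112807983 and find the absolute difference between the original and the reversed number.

276900228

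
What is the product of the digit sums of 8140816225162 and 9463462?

S(8140816225162) = 8+1+4+0+8+1+6+2+2+5+1+6+2 = 46.
S(9463462) = 9+4+6+3+4+6+2 = 34.
46 · 34 = 1564.

1564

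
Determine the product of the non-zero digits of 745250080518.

448000

7×4×5×2×5×8×5×1×8 = 448000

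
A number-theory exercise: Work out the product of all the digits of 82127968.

96768

8×2×1×2×7×9×6×8 = 96768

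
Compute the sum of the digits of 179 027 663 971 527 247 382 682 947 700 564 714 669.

1+7+9+0+2+7+6+6+3+9+7+1+5+2+7+2+4+7+3+8+2+6+8+2+9+4+7+7+0+0+5+6+4+7+1+4+6+6+9 = 189

189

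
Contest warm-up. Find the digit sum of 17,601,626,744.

1+7+6+0+1+6+2+6+7+4+4 = 44

44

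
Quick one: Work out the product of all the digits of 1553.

1×5×5×3 = 75

75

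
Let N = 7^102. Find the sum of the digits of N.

397

7^102 = 158489348971613141575887740685910623732002956746326644645760871238192881522209474940049
Sum of its 87 digits: 397.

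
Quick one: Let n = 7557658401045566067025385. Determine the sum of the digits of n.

110

7+5+5+7+6+5+8+4+0+1+0+4+5+5+6+6+0+6+7+0+2+5+3+8+5 = 110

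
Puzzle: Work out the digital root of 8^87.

The digital root of n equals n mod 9 (or 9 when 9 | n), so we need 8^87 mod 9.
8^87 ≡ 8 (mod 9), so the digital root is 8.

8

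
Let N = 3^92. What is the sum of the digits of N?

171

3^92 = 78551672112789411833022577315290546060373041
Sum of its 44 digits: 171.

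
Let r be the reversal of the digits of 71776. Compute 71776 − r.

4059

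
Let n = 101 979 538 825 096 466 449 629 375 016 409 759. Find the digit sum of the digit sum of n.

First digit sum: 179.
1+7+9 = 17.

17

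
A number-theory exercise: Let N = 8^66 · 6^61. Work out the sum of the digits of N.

8^66 · 6^61 = 117805458765048708793008736033565970560198558362608198361238129129691661471659953905643231760598040013963264
Sum of its 108 digits: 486.

486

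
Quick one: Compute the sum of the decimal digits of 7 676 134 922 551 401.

63

7+6+7+6+1+3+4+9+2+2+5+5+1+4+0+1 = 63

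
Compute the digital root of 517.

4

5+1+7 = 13
1+3 = 4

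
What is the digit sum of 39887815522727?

3+9+8+8+7+8+1+5+5+2+2+7+2+7 = 74

74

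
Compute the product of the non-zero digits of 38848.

6144

3×8×8×4×8 = 6144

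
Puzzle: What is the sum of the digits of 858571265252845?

73

8+5+8+5+7+1+2+6+5+2+5+2+8+4+5 = 73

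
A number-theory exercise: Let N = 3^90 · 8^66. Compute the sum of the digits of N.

3^90 · 8^66 = 3506324176616646778878915121159412090027446746997808749784932277021011868660439732416172514762561683456
Sum of its 103 digits: 468.

468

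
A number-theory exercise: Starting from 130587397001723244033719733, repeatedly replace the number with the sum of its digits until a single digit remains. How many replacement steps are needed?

130587397001723244033719733 → 102 → 3 (2 steps)

2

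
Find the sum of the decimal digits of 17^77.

17^77 = 55535021728811962093921354579813622199526680265090330124204054760625907979684186739116950573777
Sum of its 95 digits: 422.

422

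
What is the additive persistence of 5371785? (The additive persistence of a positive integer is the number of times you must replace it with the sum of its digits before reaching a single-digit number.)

5371785 → 36 → 9 (2 steps)

2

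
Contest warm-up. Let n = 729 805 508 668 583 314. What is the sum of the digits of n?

88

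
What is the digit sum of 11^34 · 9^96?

11^34 · 9^96 = 10342658891170567601914148870093682884123752187055757859603894314500383000243210900137439695774166389536410471849550766211193081
Sum of its 128 digits: 540.

540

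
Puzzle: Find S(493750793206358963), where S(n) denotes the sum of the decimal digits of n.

4+9+3+7+5+0+7+9+3+2+0+6+3+5+8+9+6+3 = 89

89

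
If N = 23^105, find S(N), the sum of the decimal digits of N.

23^105 = 95812634498639204060954528695007768232770673673906862736268992021511343875293675573106571231952148162000507429738040443119496967638609689904343
Sum of its 143 digits: 647.

647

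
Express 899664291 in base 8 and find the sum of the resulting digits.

899664291 in base 8 is 6547744643.
Digit sum: 6+5+4+7+7+4+4+6+4+3 = 50.

50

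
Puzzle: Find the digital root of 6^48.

The digital root of n equals n mod 9 (or 9 when 9 | n), so we need 6^48 mod 9.
6^48 ≡ 0 (mod 9), so the digital root is 9.

9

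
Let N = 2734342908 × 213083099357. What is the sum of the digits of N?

75

2734342908 × 213083099357 = 582642261541472310156
Sum of its 21 digits: 75.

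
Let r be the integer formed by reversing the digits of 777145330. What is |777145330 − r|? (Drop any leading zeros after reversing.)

Reverse of 777145330 is 33541777.
|777145330 − 33541777| = 743603553

743603553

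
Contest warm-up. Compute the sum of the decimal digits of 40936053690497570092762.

103

4+0+9+3+6+0+5+3+6+9+0+4+9+7+5+7+0+0+9+2+7+6+2 = 103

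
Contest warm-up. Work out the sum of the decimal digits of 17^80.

442

17^80 = 272843561753653169767435615050624325866274580142388791900214521038955085904188409449281578168966401
Sum of its 99 digits: 442.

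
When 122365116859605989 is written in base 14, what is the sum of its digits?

122365116859605989 in base 14 is B024BD383932365.
Digit sum: 11+0+2+4+11+13+3+8+3+9+3+2+3+6+5 = 83.

83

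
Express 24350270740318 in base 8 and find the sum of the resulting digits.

61

24350270740318 in base 8 is 542257517153536.
Digit sum: 5+4+2+2+5+7+5+1+7+1+5+3+5+3+6 = 61.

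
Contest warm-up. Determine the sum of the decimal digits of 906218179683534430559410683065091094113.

9+0+6+2+1+8+1+7+9+6+8+3+5+3+4+4+3+0+5+5+9+4+1+0+6+8+3+0+6+5+0+9+1+0+9+4+1+1+3 = 159

159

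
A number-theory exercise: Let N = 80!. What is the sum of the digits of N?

80! = 71569457046263802294811533723186532165584657342365752577109445058227039255480148842668944867280814080000000000000000000
Sum of its 119 digits: 450.

450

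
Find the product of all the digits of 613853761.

6×1×3×8×5×3×7×6×1 = 90720

90720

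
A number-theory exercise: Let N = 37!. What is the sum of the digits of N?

153

37! = 13763753091226345046315979581580902400000000
Sum of its 44 digits: 153.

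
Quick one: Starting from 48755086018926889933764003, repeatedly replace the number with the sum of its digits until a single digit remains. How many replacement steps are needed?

48755086018926889933764003 → 129 → 12 → 3 (3 steps)

3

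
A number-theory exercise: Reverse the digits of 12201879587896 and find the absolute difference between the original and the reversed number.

57676718222325

Reverse of 12201879587896 is 69878597810221.
|12201879587896 − 69878597810221| = 57676718222325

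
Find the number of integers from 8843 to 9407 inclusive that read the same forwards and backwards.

The integers in [8843, 9407] that read the same forwards and backwards: 8888, 8998, 9009, 9119, 9229, 9339.
6 qualify.

6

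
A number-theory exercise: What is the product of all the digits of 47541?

4×7×5×4×1 = 560

560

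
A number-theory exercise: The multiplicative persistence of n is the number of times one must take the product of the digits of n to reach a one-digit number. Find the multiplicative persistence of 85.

2

85 → 40 → 0 (2 steps)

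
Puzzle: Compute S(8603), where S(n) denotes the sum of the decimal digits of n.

17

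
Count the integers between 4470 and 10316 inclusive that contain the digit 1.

The integers in [4470, 10316] that contain the digit 1: 4471, 4481, 4491, 4501, 4510, 4511, …, 10315, 10316.
1770 qualify.

1770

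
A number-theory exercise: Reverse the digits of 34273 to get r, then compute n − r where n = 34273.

Reverse of 34273 is 37243.
34273 − 37243 = -2970

-2970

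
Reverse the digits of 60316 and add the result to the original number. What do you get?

121622

Reverse of 60316 is 61306.
60316 + 61306 = 121622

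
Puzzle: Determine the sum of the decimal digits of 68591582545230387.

81

6+8+5+9+1+5+8+2+5+4+5+2+3+0+3+8+7 = 81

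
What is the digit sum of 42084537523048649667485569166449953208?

187

4+2+0+8+4+5+3+7+5+2+3+0+4+8+6+4+9+6+6+7+4+8+5+5+6+9+1+6+6+4+4+9+9+5+3+2+0+8 = 187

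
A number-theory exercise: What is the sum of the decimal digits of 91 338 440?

9+1+3+3+8+4+4+0 = 32

32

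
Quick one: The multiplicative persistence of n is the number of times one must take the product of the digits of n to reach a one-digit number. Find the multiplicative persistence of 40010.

40010 → 0 (1 step)

1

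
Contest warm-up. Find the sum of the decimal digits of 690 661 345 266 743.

6+9+0+6+6+1+3+4+5+2+6+6+7+4+3 = 68

68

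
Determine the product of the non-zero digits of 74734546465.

33868800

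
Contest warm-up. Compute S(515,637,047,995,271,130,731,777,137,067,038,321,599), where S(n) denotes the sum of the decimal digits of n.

5+1+5+6+3+7+0+4+7+9+9+5+2+7+1+1+3+0+7+3+1+7+7+7+1+3+7+0+6+7+0+3+8+3+2+1+5+9+9 = 171

171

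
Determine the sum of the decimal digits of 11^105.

458

11^105 = 22193813979407164354224423199022080924541468040973950575246733562521125229836087036788826138225193142654907051
Sum of its 110 digits: 458.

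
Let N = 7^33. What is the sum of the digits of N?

127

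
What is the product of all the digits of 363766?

13608

3×6×3×7×6×6 = 13608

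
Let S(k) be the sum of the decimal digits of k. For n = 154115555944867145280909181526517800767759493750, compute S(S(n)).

5

First digit sum: 221.
2+2+1 = 5.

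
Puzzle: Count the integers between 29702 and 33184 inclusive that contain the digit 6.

The integers in [29702, 33184] that contain the digit 6: 29706, 29716, 29726, 29736, 29746, 29756, …, 33169, 33176.
906 qualify.

906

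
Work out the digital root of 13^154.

The digital root of n equals n mod 9 (or 9 when 9 | n), so we need 13^154 mod 9.
13^154 ≡ 4 (mod 9), so the digital root is 4.

4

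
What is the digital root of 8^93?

The digital root of n equals n mod 9 (or 9 when 9 | n), so we need 8^93 mod 9.
8^93 ≡ 8 (mod 9), so the digital root is 8.

8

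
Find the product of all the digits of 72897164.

169344

7×2×8×9×7×1×6×4 = 169344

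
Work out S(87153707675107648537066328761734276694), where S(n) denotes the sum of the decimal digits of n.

184

8+7+1+5+3+7+0+7+6+7+5+1+0+7+6+4+8+5+3+7+0+6+6+3+2+8+7+6+1+7+3+4+2+7+6+6+9+4 = 184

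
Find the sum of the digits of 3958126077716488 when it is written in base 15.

3958126077716488 in base 15 is 2078EE218362AD.
Digit sum: 2+0+7+8+14+14+2+1+8+3+6+2+10+13 = 90.

90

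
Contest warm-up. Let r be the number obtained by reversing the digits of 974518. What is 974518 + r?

Reverse of 974518 is 815479.
974518 + 815479 = 1789997

1789997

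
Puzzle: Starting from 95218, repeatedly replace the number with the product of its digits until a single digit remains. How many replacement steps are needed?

2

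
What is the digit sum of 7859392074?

7+8+5+9+3+9+2+0+7+4 = 54

54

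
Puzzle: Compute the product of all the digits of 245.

2×4×5 = 40

40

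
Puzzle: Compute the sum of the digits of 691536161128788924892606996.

142

6+9+1+5+3+6+1+6+1+1+2+8+7+8+8+9+2+4+8+9+2+6+0+6+9+9+6 = 142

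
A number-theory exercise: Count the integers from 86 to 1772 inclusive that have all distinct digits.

1038

The integers in [86, 1772] that have all distinct digits: 86, 87, 89, 90, 91, 92, …, 1768, 1769.
1038 qualify.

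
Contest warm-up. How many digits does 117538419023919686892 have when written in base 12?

117538419023919686892 in base 12 is 44B8A77A77835A51210, which has 19 digits.

19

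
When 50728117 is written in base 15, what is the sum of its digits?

50728117 in base 15 is 46C0847.
Digit sum: 4+6+12+0+8+4+7 = 41.

41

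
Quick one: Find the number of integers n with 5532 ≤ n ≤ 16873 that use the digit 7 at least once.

The integers in [5532, 16873] that use the digit 7 at least once: 5537, 5547, 5557, 5567, 5570, 5571, …, 16872, 16873.
3856 qualify.

3856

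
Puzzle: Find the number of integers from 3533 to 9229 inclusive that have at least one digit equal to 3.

The integers in [3533, 9229] that have at least one digit equal to 3: 3533, 3534, 3535, 3536, 3537, 3538, …, 9213, 9223.
1863 qualify.

1863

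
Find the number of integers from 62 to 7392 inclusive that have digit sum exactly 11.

327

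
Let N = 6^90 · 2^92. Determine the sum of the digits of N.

6^90 · 2^92 = 53502260995737408124983446062613099518241069747891368862685123855911435984198604315432319866372096
Sum of its 98 digits: 450.

450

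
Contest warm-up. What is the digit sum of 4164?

15

4+1+6+4 = 15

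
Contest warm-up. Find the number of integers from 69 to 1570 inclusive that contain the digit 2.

The integers in [69, 1570] that contain the digit 2: 72, 82, 92, 102, 112, 120, …, 1552, 1562.
447 qualify.

447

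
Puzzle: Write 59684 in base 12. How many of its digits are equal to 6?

1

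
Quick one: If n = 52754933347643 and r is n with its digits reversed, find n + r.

87429267293368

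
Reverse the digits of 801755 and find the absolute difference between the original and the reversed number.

Reverse of 801755 is 557108.
|801755 − 557108| = 244647

244647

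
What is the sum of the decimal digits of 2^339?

467

2^339 = 1119872371088902105278721140284222139060822748617324767449994550481895935590080472690438746635803557888
Sum of its 103 digits: 467.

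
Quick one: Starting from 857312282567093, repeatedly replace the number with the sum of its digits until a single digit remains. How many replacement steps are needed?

857312282567093 → 68 → 14 → 5 (3 steps)

3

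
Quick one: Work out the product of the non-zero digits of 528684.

15360

5×2×8×6×8×4 = 15360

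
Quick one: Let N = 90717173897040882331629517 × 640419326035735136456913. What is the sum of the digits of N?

195

90717173897040882331629517 × 640419326035735136456913 = 58097031367009505845463745763344960560401149501021
Sum of its 50 digits: 195.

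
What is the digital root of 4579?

4+5+7+9 = 25
2+5 = 7
(Equivalently, 4579 mod 9 = 7.)

7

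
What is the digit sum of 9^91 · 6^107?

711

9^91 · 6^107 = 125386895607196030642281143720247688471819182030302596106048857557701058390892833885045780840621023305573361035155323301273943862610506794778858040564414294386248016461824
Sum of its 171 digits: 711.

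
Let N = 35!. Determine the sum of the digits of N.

35! = 10333147966386144929666651337523200000000
Sum of its 41 digits: 144.

144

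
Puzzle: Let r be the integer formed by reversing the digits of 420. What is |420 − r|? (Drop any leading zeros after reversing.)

Reverse of 420 is 24.
|420 − 24| = 396

396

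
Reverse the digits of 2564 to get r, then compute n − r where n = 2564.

Reverse of 2564 is 4652.
2564 − 4652 = -2088

-2088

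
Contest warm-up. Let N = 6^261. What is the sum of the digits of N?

864

6^261 = 125163111255747886317792276191977116409260479223094170048915291914343023104749952295371250116300841913414564781305785682040483828268455530041544035533546076086266967450366780989960924059753713407734317056
Sum of its 204 digits: 864.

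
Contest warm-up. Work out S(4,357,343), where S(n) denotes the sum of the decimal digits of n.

4+3+5+7+3+4+3 = 29

29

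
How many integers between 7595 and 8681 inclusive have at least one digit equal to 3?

288

The integers in [7595, 8681] that have at least one digit equal to 3: 7603, 7613, 7623, 7630, 7631, 7632, …, 8663, 8673.
288 qualify.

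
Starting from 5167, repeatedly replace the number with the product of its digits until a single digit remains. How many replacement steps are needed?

5167 → 210 → 0 (2 steps)

2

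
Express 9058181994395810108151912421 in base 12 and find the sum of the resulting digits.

9058181994395810108151912421 in base 12 is 95B3B102A36057060B6690B2B1.
Digit sum: 9+5+11+3+11+1+0+2+10+3+6+0+5+7+0+6+0+11+6+6+9+0+11+2+11+1 = 136.

136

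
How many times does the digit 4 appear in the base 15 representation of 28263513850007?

28263513850007 in base 15 is 3402EB219122.
The digit 4 appears 1 time.

1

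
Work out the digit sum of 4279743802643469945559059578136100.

160

4+2+7+9+7+4+3+8+0+2+6+4+3+4+6+9+9+4+5+5+5+9+0+5+9+5+7+8+1+3+6+1+0+0 = 160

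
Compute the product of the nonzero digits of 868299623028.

8×6×8×2×9×9×6×2×3×2×8 = 35831808

35831808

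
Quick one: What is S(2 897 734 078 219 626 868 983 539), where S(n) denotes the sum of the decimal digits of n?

140

2+8+9+7+7+3+4+0+7+8+2+1+9+6+2+6+8+6+8+9+8+3+5+3+9 = 140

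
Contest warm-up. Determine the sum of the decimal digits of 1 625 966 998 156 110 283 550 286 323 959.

1+6+2+5+9+6+6+9+9+8+1+5+6+1+1+0+2+8+3+5+5+0+2+8+6+3+2+3+9+5+9 = 145

145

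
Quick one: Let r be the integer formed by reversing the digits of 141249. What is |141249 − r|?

800892

Reverse of 141249 is 942141.
|141249 − 942141| = 800892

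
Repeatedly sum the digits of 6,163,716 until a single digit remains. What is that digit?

6+1+6+3+7+1+6 = 30
3+0 = 3
(Equivalently, 6,163,716 mod 9 = 3.)

3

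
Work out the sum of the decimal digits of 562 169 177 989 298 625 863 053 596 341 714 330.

5+6+2+1+6+9+1+7+7+9+8+9+2+9+8+6+2+5+8+6+3+0+5+3+5+9+6+3+4+1+7+1+4+3+3+0 = 173

173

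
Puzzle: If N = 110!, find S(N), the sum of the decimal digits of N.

110! = 15882455415227429404253703127090772871724410234473563207581748318444567162948183030959960131517678520479243672638179990208521148623422266876757623911219200000000000000000000000000
Sum of its 179 digits: 657.

657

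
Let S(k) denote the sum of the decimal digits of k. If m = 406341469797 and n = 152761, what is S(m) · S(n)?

S(406341469797) = 4+0+6+3+4+1+4+6+9+7+9+7 = 60.
S(152761) = 1+5+2+7+6+1 = 22.
60 · 22 = 1320.

1320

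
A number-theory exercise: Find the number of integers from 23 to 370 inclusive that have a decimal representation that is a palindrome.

34

The integers in [23, 370] that have a decimal representation that is a palindrome: 33, 44, 55, 66, 77, 88, …, 353, 363.
34 qualify.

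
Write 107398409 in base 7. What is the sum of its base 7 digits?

107398409 in base 7 is 2442604616.
Digit sum: 2+4+4+2+6+0+4+6+1+6 = 35.

35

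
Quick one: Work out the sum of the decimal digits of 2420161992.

2+4+2+0+1+6+1+9+9+2 = 36

36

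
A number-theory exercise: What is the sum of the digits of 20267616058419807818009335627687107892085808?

2+0+2+6+7+6+1+6+0+5+8+4+1+9+8+0+7+8+1+8+0+0+9+3+3+5+6+2+7+6+8+7+1+0+7+8+9+2+0+8+5+8+0+8 = 201

201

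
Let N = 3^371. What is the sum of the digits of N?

801

3^371 = 1027981978176517631099155826982875536287894430558811184401340558151789530042702738847082175735494628410105715092614925774461618238071836894204719624175087168763213320596107859547
Sum of its 178 digits: 801.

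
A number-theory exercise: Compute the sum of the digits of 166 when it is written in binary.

166 in base 2 is 10100110.
Digit sum: 1+0+1+0+0+1+1+0 = 4.

4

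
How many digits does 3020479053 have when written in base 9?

3020479053 in base 9 is 7714506276, which has 10 digits.

10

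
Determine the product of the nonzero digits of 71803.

7×1×8×3 = 168

168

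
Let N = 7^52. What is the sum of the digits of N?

7^52 = 88124787089723195184393736687912818113311201
Sum of its 44 digits: 196.

196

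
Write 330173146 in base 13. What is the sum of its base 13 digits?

330173146 in base 13 is 53533834.
Digit sum: 5+3+5+3+3+8+3+4 = 34.

34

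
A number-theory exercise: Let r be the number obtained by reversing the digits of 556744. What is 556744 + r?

1004399

Reverse of 556744 is 447655.
556744 + 447655 = 1004399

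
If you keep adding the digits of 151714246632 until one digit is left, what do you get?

1+5+1+7+1+4+2+4+6+6+3+2 = 42
4+2 = 6
(Equivalently, 151714246632 mod 9 = 6.)

6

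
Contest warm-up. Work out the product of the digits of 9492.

648

9×4×9×2 = 648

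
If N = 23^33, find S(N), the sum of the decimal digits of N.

215

23^33 = 865004941741938633917747707002884268046728983
Sum of its 45 digits: 215.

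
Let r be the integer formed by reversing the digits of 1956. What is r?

6591

Reversing 1956 gives 6591.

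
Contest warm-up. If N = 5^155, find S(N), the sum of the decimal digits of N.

5^155 = 2189528850507526673318327473890493955125409284182055893370419193577798566696657189822872169315814971923828125
Sum of its 109 digits: 533.

533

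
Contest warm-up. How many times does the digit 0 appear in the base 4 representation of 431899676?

431899676 in base 4 is 121233210100130.
The digit 0 appears 4 times.

4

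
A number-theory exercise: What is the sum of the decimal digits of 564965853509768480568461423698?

160

5+6+4+9+6+5+8+5+3+5+0+9+7+6+8+4+8+0+5+6+8+4+6+1+4+2+3+6+9+8 = 160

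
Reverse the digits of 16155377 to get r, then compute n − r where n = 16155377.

Reverse of 16155377 is 77355161.
16155377 − 77355161 = -61199784

-61199784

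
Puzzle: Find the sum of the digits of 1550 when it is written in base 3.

1550 in base 3 is 2010102.
Digit sum: 2+0+1+0+1+0+2 = 6.

6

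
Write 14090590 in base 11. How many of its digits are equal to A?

1

14090590 in base 11 is 7A54518.
The digit A appears 1 time.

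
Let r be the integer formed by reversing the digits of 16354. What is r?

45361

Reversing 16354 gives 45361.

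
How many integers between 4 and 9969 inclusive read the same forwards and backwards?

194

The integers in [4, 9969] that read the same forwards and backwards: 4, 5, 6, 7, 8, 9, …, 9779, 9889.
194 qualify.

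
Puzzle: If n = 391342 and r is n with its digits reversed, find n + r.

Reverse of 391342 is 243193.
391342 + 243193 = 634535

634535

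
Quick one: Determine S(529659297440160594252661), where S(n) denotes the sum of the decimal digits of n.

5+2+9+6+5+9+2+9+7+4+4+0+1+6+0+5+9+4+2+5+2+6+6+1 = 109

109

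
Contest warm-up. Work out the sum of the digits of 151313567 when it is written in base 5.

23

151313567 in base 5 is 302214013232.
Digit sum: 3+0+2+2+1+4+0+1+3+2+3+2 = 23.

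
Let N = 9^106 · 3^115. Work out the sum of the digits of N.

9^106 · 3^115 = 1043879318425322098381928487332006557925783753596814629790137225014803335307690260100197730657583707212531346462208438971195931096436991127279670147038126987
Sum of its 157 digits: 684.

684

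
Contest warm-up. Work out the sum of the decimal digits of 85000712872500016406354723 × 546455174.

85000712872500016406354723 × 546455174 = 46449079342866036280337424862686802
Sum of its 35 digits: 160.

160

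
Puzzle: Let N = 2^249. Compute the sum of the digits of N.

305

2^249 = 904625697166532776746648320380374280103671755200316906558262375061821325312
Sum of its 75 digits: 305.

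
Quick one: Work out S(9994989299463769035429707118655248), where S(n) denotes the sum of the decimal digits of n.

9+9+9+4+9+8+9+2+9+9+4+6+3+7+6+9+0+3+5+4+2+9+7+0+7+1+1+8+6+5+5+2+4+8 = 189

189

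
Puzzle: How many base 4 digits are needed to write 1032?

1032 in base 4 is 100020, which has 6 digits.

6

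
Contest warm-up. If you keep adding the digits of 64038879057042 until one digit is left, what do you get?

6+4+0+3+8+8+7+9+0+5+7+0+4+2 = 63
6+3 = 9

9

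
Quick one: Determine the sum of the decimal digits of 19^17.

118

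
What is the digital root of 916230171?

9+1+6+2+3+0+1+7+1 = 30
3+0 = 3

3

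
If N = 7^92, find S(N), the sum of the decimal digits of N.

7^92 = 561073402121731173607666208963712157775646236340963964052513752233891761335201
Sum of its 78 digits: 310.

310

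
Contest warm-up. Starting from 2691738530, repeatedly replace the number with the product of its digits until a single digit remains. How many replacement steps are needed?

1

2691738530 → 0 (1 step)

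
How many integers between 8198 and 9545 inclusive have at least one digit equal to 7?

The integers in [8198, 9545] that have at least one digit equal to 7: 8207, 8217, 8227, 8237, 8247, 8257, …, 9527, 9537.
332 qualify.

332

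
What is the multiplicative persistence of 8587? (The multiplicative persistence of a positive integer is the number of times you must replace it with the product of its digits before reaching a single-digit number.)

2

8587 → 2240 → 0 (2 steps)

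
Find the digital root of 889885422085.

4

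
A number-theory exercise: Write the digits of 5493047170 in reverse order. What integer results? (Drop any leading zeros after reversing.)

717403945

Reversing 5493047170 gives 717403945.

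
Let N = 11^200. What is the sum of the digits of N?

11^200 = 18990527646046182421218204639541163405858322400098778481272514561037626461679891407506620665933284558135881805238401044949435868367905913020005911442340062387227375955664576836341689587626164144676307968892001
Sum of its 209 digits: 913.

913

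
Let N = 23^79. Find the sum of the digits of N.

473

23^79 = 377136916036719379357080255530026047930733649748554226841039586430617722050933700161527321714659968975035687
Sum of its 108 digits: 473.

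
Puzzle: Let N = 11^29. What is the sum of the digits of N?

140

11^29 = 1586309297171491574414436704891
Sum of its 31 digits: 140.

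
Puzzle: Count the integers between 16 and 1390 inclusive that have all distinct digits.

886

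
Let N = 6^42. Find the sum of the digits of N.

6^42 = 481229803398374426442198455156736
Sum of its 33 digits: 153.

153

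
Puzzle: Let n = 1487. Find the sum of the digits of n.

1+4+8+7 = 20

20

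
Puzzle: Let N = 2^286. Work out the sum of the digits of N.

349

2^286 = 124330809102446660538845562036705210025114037699336929360115994223289874253133343883264
Sum of its 87 digits: 349.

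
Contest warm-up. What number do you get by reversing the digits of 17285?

Reversing 17285 gives 58271.

58271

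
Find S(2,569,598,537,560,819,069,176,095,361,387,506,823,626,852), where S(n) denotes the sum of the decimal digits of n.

212

2+5+6+9+5+9+8+5+3+7+5+6+0+8+1+9+0+6+9+1+7+6+0+9+5+3+6+1+3+8+7+5+0+6+8+2+3+6+2+6+8+5+2 = 212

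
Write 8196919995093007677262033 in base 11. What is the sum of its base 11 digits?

8196919995093007677262033 in base 11 is 91772212515A94A394165A46.
Digit sum: 9+1+7+7+2+2+1+2+5+1+5+10+9+4+10+3+9+4+1+6+5+10+4+6 = 123.

123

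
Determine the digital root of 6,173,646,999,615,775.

1

6+1+7+3+6+4+6+9+9+9+6+1+5+7+7+5 = 91
9+1 = 10
1+0 = 1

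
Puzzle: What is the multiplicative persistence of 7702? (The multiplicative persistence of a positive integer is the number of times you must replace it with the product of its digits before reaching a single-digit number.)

1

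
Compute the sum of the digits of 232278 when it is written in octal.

232278 in base 8 is 705526.
Digit sum: 7+0+5+5+2+6 = 25.

25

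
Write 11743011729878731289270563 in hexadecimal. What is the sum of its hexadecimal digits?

133

11743011729878731289270563 in base 16 is 9B6ADF1030E0E0A481923.
Digit sum: 9+11+6+10+13+15+1+0+3+0+14+0+14+0+10+4+8+1+9+2+3 = 133.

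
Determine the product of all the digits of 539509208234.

5×3×9×5×0×9×2×0×8×2×3×4 = 0

0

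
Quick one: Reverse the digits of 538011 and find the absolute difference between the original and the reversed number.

Reverse of 538011 is 110835.
|538011 − 110835| = 427176

427176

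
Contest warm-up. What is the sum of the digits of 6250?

13

6+2+5+0 = 13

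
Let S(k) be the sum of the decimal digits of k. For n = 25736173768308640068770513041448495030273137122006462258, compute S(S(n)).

First digit sum: 216.
2+1+6 = 9.

9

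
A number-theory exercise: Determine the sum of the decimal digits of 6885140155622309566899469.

6+8+8+5+1+4+0+1+5+5+6+2+2+3+0+9+5+6+6+8+9+9+4+6+9 = 127

127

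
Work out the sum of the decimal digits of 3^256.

540

3^256 = 139008452377144732764939786789661303114218850808529137991604824430036072629766435941001769154109609521811665540548899435521
Sum of its 123 digits: 540.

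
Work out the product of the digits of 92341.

9×2×3×4×1 = 216

216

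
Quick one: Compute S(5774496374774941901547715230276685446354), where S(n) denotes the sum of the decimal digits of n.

192

5+7+7+4+4+9+6+3+7+4+7+7+4+9+4+1+9+0+1+5+4+7+7+1+5+2+3+0+2+7+6+6+8+5+4+4+6+3+5+4 = 192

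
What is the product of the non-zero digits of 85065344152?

576000

8×5×6×5×3×4×4×1×5×2 = 576000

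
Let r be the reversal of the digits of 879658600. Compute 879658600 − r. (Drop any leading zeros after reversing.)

872801622

Reverse of 879658600 is 6856978.
879658600 − 6856978 = 872801622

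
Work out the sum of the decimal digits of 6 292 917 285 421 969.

82

6+2+9+2+9+1+7+2+8+5+4+2+1+9+6+9 = 82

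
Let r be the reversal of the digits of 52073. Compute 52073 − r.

Reverse of 52073 is 37025.
52073 − 37025 = 15048

15048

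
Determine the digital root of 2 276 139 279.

3

2+2+7+6+1+3+9+2+7+9 = 48
4+8 = 12
1+2 = 3
(Equivalently, 2 276 139 279 mod 9 = 3.)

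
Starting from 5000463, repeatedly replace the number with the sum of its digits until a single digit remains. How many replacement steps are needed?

2

5000463 → 18 → 9 (2 steps)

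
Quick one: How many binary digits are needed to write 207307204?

28

207307204 in base 2 is 1100010110110100000111000100, which has 28 digits.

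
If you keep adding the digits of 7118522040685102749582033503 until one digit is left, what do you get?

2

7+1+1+8+5+2+2+0+4+0+6+8+5+1+0+2+7+4+9+5+8+2+0+3+3+5+0+3 = 101
1+0+1 = 2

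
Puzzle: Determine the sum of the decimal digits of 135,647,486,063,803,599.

1+3+5+6+4+7+4+8+6+0+6+3+8+0+3+5+9+9 = 87

87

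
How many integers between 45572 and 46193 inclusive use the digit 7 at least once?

204

The integers in [45572, 46193] that use the digit 7 at least once: 45572, 45573, 45574, 45575, 45576, 45577, …, 46179, 46187.
204 qualify.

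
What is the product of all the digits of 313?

3×1×3 = 9

9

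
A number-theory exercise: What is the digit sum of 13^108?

550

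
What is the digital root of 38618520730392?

3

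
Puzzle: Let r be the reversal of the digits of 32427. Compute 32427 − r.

-39996

Reverse of 32427 is 72423.
32427 − 72423 = -39996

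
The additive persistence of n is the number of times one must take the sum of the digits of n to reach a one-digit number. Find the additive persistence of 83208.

83208 → 21 → 3 (2 steps)

2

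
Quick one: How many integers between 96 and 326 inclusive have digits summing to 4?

9

The integers in [96, 326] that have digits summing to 4: 103, 112, 121, 130, 202, 211, 220, 301, 310.
9 qualify.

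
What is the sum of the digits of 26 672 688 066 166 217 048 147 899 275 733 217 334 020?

179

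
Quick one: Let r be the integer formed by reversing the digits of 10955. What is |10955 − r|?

44946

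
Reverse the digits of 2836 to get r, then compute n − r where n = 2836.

Reverse of 2836 is 6382.
2836 − 6382 = -3546

-3546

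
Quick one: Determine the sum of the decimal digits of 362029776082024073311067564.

101

3+6+2+0+2+9+7+7+6+0+8+2+0+2+4+0+7+3+3+1+1+0+6+7+5+6+4 = 101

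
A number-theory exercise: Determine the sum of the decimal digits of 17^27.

17^27 = 1667711322168688287513535727415473
Sum of its 34 digits: 152.

152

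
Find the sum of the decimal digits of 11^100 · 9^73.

11^100 · 9^73 = 629465170674965198917203581981697283775655133733885883571172953376438001984212504229509730400060619219162443778898055116527576524967900166977623572096768283468149624765367929
Sum of its 174 digits: 828.

828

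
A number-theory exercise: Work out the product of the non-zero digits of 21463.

2×1×4×6×3 = 144

144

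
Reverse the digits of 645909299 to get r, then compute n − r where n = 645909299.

Reverse of 645909299 is 992909546.
645909299 − 992909546 = -347000247

-347000247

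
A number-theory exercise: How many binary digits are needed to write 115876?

115876 in base 2 is 11100010010100100, which has 17 digits.

17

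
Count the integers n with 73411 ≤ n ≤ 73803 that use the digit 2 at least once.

The integers in [73411, 73803] that use the digit 2 at least once: 73412, 73420, 73421, 73422, 73423, 73424, …, 73792, 73802.
76 qualify.

76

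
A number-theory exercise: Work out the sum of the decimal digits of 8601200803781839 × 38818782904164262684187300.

8601200803781839 × 38818782904164262684187300 = 333888146717130366650143623135144214444700
Sum of its 42 digits: 152.

152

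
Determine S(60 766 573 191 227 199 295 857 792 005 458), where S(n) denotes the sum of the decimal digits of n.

6+0+7+6+6+5+7+3+1+9+1+2+2+7+1+9+9+2+9+5+8+5+7+7+9+2+0+0+5+4+5+8 = 157

157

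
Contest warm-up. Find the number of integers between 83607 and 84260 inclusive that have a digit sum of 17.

15

The integers in [83607, 84260] that have a digit sum of 17: 84005, 84014, 84023, 84032, 84041, 84050, …, 84221, 84230.
15 qualify.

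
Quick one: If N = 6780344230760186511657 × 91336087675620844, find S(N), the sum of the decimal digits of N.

6780344230760186511657 × 91336087675620844 = 619290115131602363161658238762118178508
Sum of its 39 digits: 153.

153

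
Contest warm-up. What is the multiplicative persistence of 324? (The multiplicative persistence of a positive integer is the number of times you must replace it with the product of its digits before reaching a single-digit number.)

324 → 24 → 8 (2 steps)

2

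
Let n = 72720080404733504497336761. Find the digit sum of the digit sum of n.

3

First digit sum: 102.
1+0+2 = 3.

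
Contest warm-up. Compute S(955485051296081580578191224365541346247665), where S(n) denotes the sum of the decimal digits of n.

9+5+5+4+8+5+0+5+1+2+9+6+0+8+1+5+8+0+5+7+8+1+9+1+2+2+4+3+6+5+5+4+1+3+4+6+2+4+7+6+6+5 = 187

187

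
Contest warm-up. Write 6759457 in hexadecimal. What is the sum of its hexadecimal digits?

6759457 in base 16 is 672421.
Digit sum: 6+7+2+4+2+1 = 22.

22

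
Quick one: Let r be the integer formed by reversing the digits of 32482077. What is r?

Reversing 32482077 gives 77028423.

77028423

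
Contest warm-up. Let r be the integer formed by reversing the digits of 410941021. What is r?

Reversing 410941021 gives 120149014.

120149014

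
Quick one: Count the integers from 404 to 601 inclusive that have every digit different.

142

The integers in [404, 601] that have every digit different: 405, 406, 407, 408, 409, 410, …, 598, 601.
142 qualify.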